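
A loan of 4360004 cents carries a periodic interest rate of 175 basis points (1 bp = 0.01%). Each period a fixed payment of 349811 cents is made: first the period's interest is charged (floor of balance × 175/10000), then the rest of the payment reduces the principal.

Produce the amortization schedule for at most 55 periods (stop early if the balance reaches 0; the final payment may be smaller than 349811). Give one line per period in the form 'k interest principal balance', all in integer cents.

1. interest=⌊4360004·175/10000⌋=76300; principal=349811-76300=273511; balance=4360004-273511=4086493
2. interest=⌊4086493·175/10000⌋=71513; principal=349811-71513=278298; balance=4086493-278298=3808195
3. interest=⌊3808195·175/10000⌋=66643; principal=349811-66643=283168; balance=3808195-283168=3525027
4. interest=⌊3525027·175/10000⌋=61687; principal=349811-61687=288124; balance=3525027-288124=3236903
5. interest=⌊3236903·175/10000⌋=56645; principal=349811-56645=293166; balance=3236903-293166=2943737
6. interest=⌊2943737·175/10000⌋=51515; principal=349811-51515=298296; balance=2943737-298296=2645441
7. interest=⌊2645441·175/10000⌋=46295; principal=349811-46295=303516; balance=2645441-303516=2341925
8. interest=⌊2341925·175/10000⌋=40983; principal=349811-40983=308828; balance=2341925-308828=2033097
9. interest=⌊2033097·175/10000⌋=35579; principal=349811-35579=314232; balance=2033097-314232=1718865
10. interest=⌊1718865·175/10000⌋=30080; principal=349811-30080=319731; balance=1718865-319731=1399134
11. interest=⌊1399134·175/10000⌋=24484; principal=349811-24484=325327; balance=1399134-325327=1073807
12. interest=⌊1073807·175/10000⌋=18791; principal=349811-18791=331020; balance=1073807-331020=742787
13. interest=⌊742787·175/10000⌋=12998; principal=349811-12998=336813; balance=742787-336813=405974
14. interest=⌊405974·175/10000⌋=7104; principal=349811-7104=342707; balance=405974-342707=63267
15. interest=⌊63267·175/10000⌋=1107; principal=min(349811-1107,63267)=63267; balance=63267-63267=0

1 76300 273511 4086493
2 71513 278298 3808195
3 66643 283168 3525027
4 61687 288124 3236903
5 56645 293166 2943737
6 51515 298296 2645441
7 46295 303516 2341925
8 40983 308828 2033097
9 35579 314232 1718865
10 30080 319731 1399134
11 24484 325327 1073807
12 18791 331020 742787
13 12998 336813 405974
14 7104 342707 63267
15 1107 63267 0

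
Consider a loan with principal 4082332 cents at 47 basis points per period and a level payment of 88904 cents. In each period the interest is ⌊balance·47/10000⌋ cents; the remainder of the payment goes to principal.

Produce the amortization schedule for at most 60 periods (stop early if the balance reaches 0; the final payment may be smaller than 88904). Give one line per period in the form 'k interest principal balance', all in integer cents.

1. interest=⌊4082332·47/10000⌋=19186; principal=88904-19186=69718; balance=4082332-69718=4012614
2. interest=⌊4012614·47/10000⌋=18859; principal=88904-18859=70045; balance=4012614-70045=3942569
3. interest=⌊3942569·47/10000⌋=18530; principal=88904-18530=70374; balance=3942569-70374=3872195
4. interest=⌊3872195·47/10000⌋=18199; principal=88904-18199=70705; balance=3872195-70705=3801490
5. interest=⌊3801490·47/10000⌋=17867; principal=88904-17867=71037; balance=3801490-71037=3730453
6. interest=⌊3730453·47/10000⌋=17533; principal=88904-17533=71371; balance=3730453-71371=3659082
7. interest=⌊3659082·47/10000⌋=17197; principal=88904-17197=71707; balance=3659082-71707=3587375
8. interest=⌊3587375·47/10000⌋=16860; principal=88904-16860=72044; balance=3587375-72044=3515331
9. interest=⌊3515331·47/10000⌋=16522; principal=88904-16522=72382; balance=3515331-72382=3442949
10. interest=⌊3442949·47/10000⌋=16181; principal=88904-16181=72723; balance=3442949-72723=3370226
11. interest=⌊3370226·47/10000⌋=15840; principal=88904-15840=73064; balance=3370226-73064=3297162
12. interest=⌊3297162·47/10000⌋=15496; principal=88904-15496=73408; balance=3297162-73408=3223754
13. interest=⌊3223754·47/10000⌋=15151; principal=88904-15151=73753; balance=3223754-73753=3150001
14. interest=⌊3150001·47/10000⌋=14805; principal=88904-14805=74099; balance=3150001-74099=3075902
15. interest=⌊3075902·47/10000⌋=14456; principal=88904-14456=74448; balance=3075902-74448=3001454
16. interest=⌊3001454·47/10000⌋=14106; principal=88904-14106=74798; balance=3001454-74798=2926656
17. interest=⌊2926656·47/10000⌋=13755; principal=88904-13755=75149; balance=2926656-75149=2851507
18. interest=⌊2851507·47/10000⌋=13402; principal=88904-13402=75502; balance=2851507-75502=2776005
19. interest=⌊2776005·47/10000⌋=13047; principal=88904-13047=75857; balance=2776005-75857=2700148
20. interest=⌊2700148·47/10000⌋=12690; principal=88904-12690=76214; balance=2700148-76214=2623934
21. interest=⌊2623934·47/10000⌋=12332; principal=88904-12332=76572; balance=2623934-76572=2547362
22. interest=⌊2547362·47/10000⌋=11972; principal=88904-11972=76932; balance=2547362-76932=2470430
23. interest=⌊2470430·47/10000⌋=11611; principal=88904-11611=77293; balance=2470430-77293=2393137
24. interest=⌊2393137·47/10000⌋=11247; principal=88904-11247=77657; balance=2393137-77657=2315480
25. interest=⌊2315480·47/10000⌋=10882; principal=88904-10882=78022; balance=2315480-78022=2237458
26. interest=⌊2237458·47/10000⌋=10516; principal=88904-10516=78388; balance=2237458-78388=2159070
27. interest=⌊2159070·47/10000⌋=10147; principal=88904-10147=78757; balance=2159070-78757=2080313
28. interest=⌊2080313·47/10000⌋=9777; principal=88904-9777=79127; balance=2080313-79127=2001186
29. interest=⌊2001186·47/10000⌋=9405; principal=88904-9405=79499; balance=2001186-79499=1921687
30. interest=⌊1921687·47/10000⌋=9031; principal=88904-9031=79873; balance=1921687-79873=1841814
31. interest=⌊1841814·47/10000⌋=8656; principal=88904-8656=80248; balance=1841814-80248=1761566
32. interest=⌊1761566·47/10000⌋=8279; principal=88904-8279=80625; balance=1761566-80625=1680941
33. interest=⌊1680941·47/10000⌋=7900; principal=88904-7900=81004; balance=1680941-81004=1599937
34. interest=⌊1599937·47/10000⌋=7519; principal=88904-7519=81385; balance=1599937-81385=1518552
35. interest=⌊1518552·47/10000⌋=7137; principal=88904-7137=81767; balance=1518552-81767=1436785
36. interest=⌊1436785·47/10000⌋=6752; principal=88904-6752=82152; balance=1436785-82152=1354633
37. interest=⌊1354633·47/10000⌋=6366; principal=88904-6366=82538; balance=1354633-82538=1272095
38. interest=⌊1272095·47/10000⌋=5978; principal=88904-5978=82926; balance=1272095-82926=1189169
39. interest=⌊1189169·47/10000⌋=5589; principal=88904-5589=83315; balance=1189169-83315=1105854
40. interest=⌊1105854·47/10000⌋=5197; principal=88904-5197=83707; balance=1105854-83707=1022147
41. interest=⌊1022147·47/10000⌋=4804; principal=88904-4804=84100; balance=1022147-84100=938047
42. interest=⌊938047·47/10000⌋=4408; principal=88904-4408=84496; balance=938047-84496=853551
43. interest=⌊853551·47/10000⌋=4011; principal=88904-4011=84893; balance=853551-84893=768658
44. interest=⌊768658·47/10000⌋=3612; principal=88904-3612=85292; balance=768658-85292=683366
45. interest=⌊683366·47/10000⌋=3211; principal=88904-3211=85693; balance=683366-85693=597673
46. interest=⌊597673·47/10000⌋=2809; principal=88904-2809=86095; balance=597673-86095=511578
47. interest=⌊511578·47/10000⌋=2404; principal=88904-2404=86500; balance=511578-86500=425078
48. interest=⌊425078·47/10000⌋=1997; principal=88904-1997=86907; balance=425078-86907=338171
49. interest=⌊338171·47/10000⌋=1589; principal=88904-1589=87315; balance=338171-87315=250856
50. interest=⌊250856·47/10000⌋=1179; principal=88904-1179=87725; balance=250856-87725=163131
51. interest=⌊163131·47/10000⌋=766; principal=88904-766=88138; balance=163131-88138=74993
52. interest=⌊74993·47/10000⌋=352; principal=min(88904-352,74993)=74993; balance=74993-74993=0

1 19186 69718 4012614
2 18859 70045 3942569
3 18530 70374 3872195
4 18199 70705 3801490
5 17867 71037 3730453
6 17533 71371 3659082
7 17197 71707 3587375
8 16860 72044 3515331
9 16522 72382 3442949
10 16181 72723 3370226
11 15840 73064 3297162
12 15496 73408 3223754
13 15151 73753 3150001
14 14805 74099 3075902
15 14456 74448 3001454
16 14106 74798 2926656
17 13755 75149 2851507
18 13402 75502 2776005
19 13047 75857 2700148
20 12690 76214 2623934
21 12332 76572 2547362
22 11972 76932 2470430
23 11611 77293 2393137
24 11247 77657 2315480
25 10882 78022 2237458
26 10516 78388 2159070
27 10147 78757 2080313
28 9777 79127 2001186
29 9405 79499 1921687
30 9031 79873 1841814
31 8656 80248 1761566
32 8279 80625 1680941
33 7900 81004 1599937
34 7519 81385 1518552
35 7137 81767 1436785
36 6752 82152 1354633
37 6366 82538 1272095
38 5978 82926 1189169
39 5589 83315 1105854
40 5197 83707 1022147
41 4804 84100 938047
42 4408 84496 853551
43 4011 84893 768658
44 3612 85292 683366
45 3211 85693 597673
46 2809 86095 511578
47 2404 86500 425078
48 1997 86907 338171
49 1589 87315 250856
50 1179 87725 163131
51 766 88138 74993
52 352 74993 0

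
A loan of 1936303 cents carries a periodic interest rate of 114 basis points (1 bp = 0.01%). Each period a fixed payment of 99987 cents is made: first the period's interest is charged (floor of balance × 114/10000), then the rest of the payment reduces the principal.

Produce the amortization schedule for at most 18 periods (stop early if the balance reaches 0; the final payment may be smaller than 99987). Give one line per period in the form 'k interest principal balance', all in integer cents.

1 22073 77914 1858389
2 21185 78802 1779587
3 20287 79700 1699887
4 19378 80609 1619278
5 18459 81528 1537750
6 17530 82457 1455293
7 16590 83397 1371896
8 15639 84348 1287548
9 14678 85309 1202239
10 13705 86282 1115957
11 12721 87266 1028691
12 11727 88260 940431
13 10720 89267 851164
14 9703 90284 760880
15 8674 91313 669567
16 7633 92354 577213
17 6580 93407 483806
18 5515 94472 389334

1. interest=⌊1936303·114/10000⌋=22073; principal=99987-22073=77914; balance=1936303-77914=1858389
2. interest=⌊1858389·114/10000⌋=21185; principal=99987-21185=78802; balance=1858389-78802=1779587
3. interest=⌊1779587·114/10000⌋=20287; principal=99987-20287=79700; balance=1779587-79700=1699887
4. interest=⌊1699887·114/10000⌋=19378; principal=99987-19378=80609; balance=1699887-80609=1619278
5. interest=⌊1619278·114/10000⌋=18459; principal=99987-18459=81528; balance=1619278-81528=1537750
6. interest=⌊1537750·114/10000⌋=17530; principal=99987-17530=82457; balance=1537750-82457=1455293
7. interest=⌊1455293·114/10000⌋=16590; principal=99987-16590=83397; balance=1455293-83397=1371896
8. interest=⌊1371896·114/10000⌋=15639; principal=99987-15639=84348; balance=1371896-84348=1287548
9. interest=⌊1287548·114/10000⌋=14678; principal=99987-14678=85309; balance=1287548-85309=1202239
10. interest=⌊1202239·114/10000⌋=13705; principal=99987-13705=86282; balance=1202239-86282=1115957
11. interest=⌊1115957·114/10000⌋=12721; principal=99987-12721=87266; balance=1115957-87266=1028691
12. interest=⌊1028691·114/10000⌋=11727; principal=99987-11727=88260; balance=1028691-88260=940431
13. interest=⌊940431·114/10000⌋=10720; principal=99987-10720=89267; balance=940431-89267=851164
14. interest=⌊851164·114/10000⌋=9703; principal=99987-9703=90284; balance=851164-90284=760880
15. interest=⌊760880·114/10000⌋=8674; principal=99987-8674=91313; balance=760880-91313=669567
16. interest=⌊669567·114/10000⌋=7633; principal=99987-7633=92354; balance=669567-92354=577213
17. interest=⌊577213·114/10000⌋=6580; principal=99987-6580=93407; balance=577213-93407=483806
18. interest=⌊483806·114/10000⌋=5515; principal=99987-5515=94472; balance=483806-94472=389334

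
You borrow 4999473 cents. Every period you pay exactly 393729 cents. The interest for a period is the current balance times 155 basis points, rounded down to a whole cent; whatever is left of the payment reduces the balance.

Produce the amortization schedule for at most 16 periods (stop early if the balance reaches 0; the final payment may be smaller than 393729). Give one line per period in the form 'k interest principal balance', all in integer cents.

1 77491 316238 4683235
2 72590 321139 4362096
3 67612 326117 4035979
4 62557 331172 3704807
5 57424 336305 3368502
6 52211 341518 3026984
7 46918 346811 2680173
8 41542 352187 2327986
9 36083 357646 1970340
10 30540 363189 1607151
11 24910 368819 1238332
12 19194 374535 863797
13 13388 380341 483456
14 7493 386236 97220
15 1506 97220 0

1. interest=⌊4999473·155/10000⌋=77491; principal=393729-77491=316238; balance=4999473-316238=4683235
2. interest=⌊4683235·155/10000⌋=72590; principal=393729-72590=321139; balance=4683235-321139=4362096
3. interest=⌊4362096·155/10000⌋=67612; principal=393729-67612=326117; balance=4362096-326117=4035979
4. interest=⌊4035979·155/10000⌋=62557; principal=393729-62557=331172; balance=4035979-331172=3704807
5. interest=⌊3704807·155/10000⌋=57424; principal=393729-57424=336305; balance=3704807-336305=3368502
6. interest=⌊3368502·155/10000⌋=52211; principal=393729-52211=341518; balance=3368502-341518=3026984
7. interest=⌊3026984·155/10000⌋=46918; principal=393729-46918=346811; balance=3026984-346811=2680173
8. interest=⌊2680173·155/10000⌋=41542; principal=393729-41542=352187; balance=2680173-352187=2327986
9. interest=⌊2327986·155/10000⌋=36083; principal=393729-36083=357646; balance=2327986-357646=1970340
10. interest=⌊1970340·155/10000⌋=30540; principal=393729-30540=363189; balance=1970340-363189=1607151
11. interest=⌊1607151·155/10000⌋=24910; principal=393729-24910=368819; balance=1607151-368819=1238332
12. interest=⌊1238332·155/10000⌋=19194; principal=393729-19194=374535; balance=1238332-374535=863797
13. interest=⌊863797·155/10000⌋=13388; principal=393729-13388=380341; balance=863797-380341=483456
14. interest=⌊483456·155/10000⌋=7493; principal=393729-7493=386236; balance=483456-386236=97220
15. interest=⌊97220·155/10000⌋=1506; principal=min(393729-1506,97220)=97220; balance=97220-97220=0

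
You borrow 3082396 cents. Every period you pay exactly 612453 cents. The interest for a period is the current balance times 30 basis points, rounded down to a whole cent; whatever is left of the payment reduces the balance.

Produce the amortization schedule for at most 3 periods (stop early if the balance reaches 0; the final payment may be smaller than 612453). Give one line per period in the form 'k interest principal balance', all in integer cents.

1. interest=⌊3082396·30/10000⌋=9247; principal=612453-9247=603206; balance=3082396-603206=2479190
2. interest=⌊2479190·30/10000⌋=7437; principal=612453-7437=605016; balance=2479190-605016=1874174
3. interest=⌊1874174·30/10000⌋=5622; principal=612453-5622=606831; balance=1874174-606831=1267343

1 9247 603206 2479190
2 7437 605016 1874174
3 5622 606831 1267343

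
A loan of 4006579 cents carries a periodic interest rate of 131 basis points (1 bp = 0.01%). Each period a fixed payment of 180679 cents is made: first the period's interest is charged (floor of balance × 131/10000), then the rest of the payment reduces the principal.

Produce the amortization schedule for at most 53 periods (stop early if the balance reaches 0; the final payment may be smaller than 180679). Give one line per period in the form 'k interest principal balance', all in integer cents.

1. interest=⌊4006579·131/10000⌋=52486; principal=180679-52486=128193; balance=4006579-128193=3878386
2. interest=⌊3878386·131/10000⌋=50806; principal=180679-50806=129873; balance=3878386-129873=3748513
3. interest=⌊3748513·131/10000⌋=49105; principal=180679-49105=131574; balance=3748513-131574=3616939
4. interest=⌊3616939·131/10000⌋=47381; principal=180679-47381=133298; balance=3616939-133298=3483641
5. interest=⌊3483641·131/10000⌋=45635; principal=180679-45635=135044; balance=3483641-135044=3348597
6. interest=⌊3348597·131/10000⌋=43866; principal=180679-43866=136813; balance=3348597-136813=3211784
7. interest=⌊3211784·131/10000⌋=42074; principal=180679-42074=138605; balance=3211784-138605=3073179
8. interest=⌊3073179·131/10000⌋=40258; principal=180679-40258=140421; balance=3073179-140421=2932758
9. interest=⌊2932758·131/10000⌋=38419; principal=180679-38419=142260; balance=2932758-142260=2790498
10. interest=⌊2790498·131/10000⌋=36555; principal=180679-36555=144124; balance=2790498-144124=2646374
11. interest=⌊2646374·131/10000⌋=34667; principal=180679-34667=146012; balance=2646374-146012=2500362
12. interest=⌊2500362·131/10000⌋=32754; principal=180679-32754=147925; balance=2500362-147925=2352437
13. interest=⌊2352437·131/10000⌋=30816; principal=180679-30816=149863; balance=2352437-149863=2202574
14. interest=⌊2202574·131/10000⌋=28853; principal=180679-28853=151826; balance=2202574-151826=2050748
15. interest=⌊2050748·131/10000⌋=26864; principal=180679-26864=153815; balance=2050748-153815=1896933
16. interest=⌊1896933·131/10000⌋=24849; principal=180679-24849=155830; balance=1896933-155830=1741103
17. interest=⌊1741103·131/10000⌋=22808; principal=180679-22808=157871; balance=1741103-157871=1583232
18. interest=⌊1583232·131/10000⌋=20740; principal=180679-20740=159939; balance=1583232-159939=1423293
19. interest=⌊1423293·131/10000⌋=18645; principal=180679-18645=162034; balance=1423293-162034=1261259
20. interest=⌊1261259·131/10000⌋=16522; principal=180679-16522=164157; balance=1261259-164157=1097102
21. interest=⌊1097102·131/10000⌋=14372; principal=180679-14372=166307; balance=1097102-166307=930795
22. interest=⌊930795·131/10000⌋=12193; principal=180679-12193=168486; balance=930795-168486=762309
23. interest=⌊762309·131/10000⌋=9986; principal=180679-9986=170693; balance=762309-170693=591616
24. interest=⌊591616·131/10000⌋=7750; principal=180679-7750=172929; balance=591616-172929=418687
25. interest=⌊418687·131/10000⌋=5484; principal=180679-5484=175195; balance=418687-175195=243492
26. interest=⌊243492·131/10000⌋=3189; principal=180679-3189=177490; balance=243492-177490=66002
27. interest=⌊66002·131/10000⌋=864; principal=min(180679-864,66002)=66002; balance=66002-66002=0

1 52486 128193 3878386
2 50806 129873 3748513
3 49105 131574 3616939
4 47381 133298 3483641
5 45635 135044 3348597
6 43866 136813 3211784
7 42074 138605 3073179
8 40258 140421 2932758
9 38419 142260 2790498
10 36555 144124 2646374
11 34667 146012 2500362
12 32754 147925 2352437
13 30816 149863 2202574
14 28853 151826 2050748
15 26864 153815 1896933
16 24849 155830 1741103
17 22808 157871 1583232
18 20740 159939 1423293
19 18645 162034 1261259
20 16522 164157 1097102
21 14372 166307 930795
22 12193 168486 762309
23 9986 170693 591616
24 7750 172929 418687
25 5484 175195 243492
26 3189 177490 66002
27 864 66002 0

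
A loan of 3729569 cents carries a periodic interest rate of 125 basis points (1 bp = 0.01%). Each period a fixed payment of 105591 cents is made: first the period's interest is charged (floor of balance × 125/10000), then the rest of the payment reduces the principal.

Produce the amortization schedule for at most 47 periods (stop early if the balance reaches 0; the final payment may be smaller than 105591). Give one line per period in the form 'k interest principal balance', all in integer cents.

1 46619 58972 3670597
2 45882 59709 3610888
3 45136 60455 3550433
4 44380 61211 3489222
5 43615 61976 3427246
6 42840 62751 3364495
7 42056 63535 3300960
8 41262 64329 3236631
9 40457 65134 3171497
10 39643 65948 3105549
11 38819 66772 3038777
12 37984 67607 2971170
13 37139 68452 2902718
14 36283 69308 2833410
15 35417 70174 2763236
16 34540 71051 2692185
17 33652 71939 2620246
18 32753 72838 2547408
19 31842 73749 2473659
20 30920 74671 2398988
21 29987 75604 2323384
22 29042 76549 2246835
23 28085 77506 2169329
24 27116 78475 2090854
25 26135 79456 2011398
26 25142 80449 1930949
27 24136 81455 1849494
28 23118 82473 1767021
29 22087 83504 1683517
30 21043 84548 1598969
31 19987 85604 1513365
32 18917 86674 1426691
33 17833 87758 1338933
34 16736 88855 1250078
35 15625 89966 1160112
36 14501 91090 1069022
37 13362 92229 976793
38 12209 93382 883411
39 11042 94549 788862
40 9860 95731 693131
41 8664 96927 596204
42 7452 98139 498065
43 6225 99366 398699
44 4983 100608 298091
45 3726 101865 196226
46 2452 103139 93087
47 1163 93087 0

1. interest=⌊3729569·125/10000⌋=46619; principal=105591-46619=58972; balance=3729569-58972=3670597
2. interest=⌊3670597·125/10000⌋=45882; principal=105591-45882=59709; balance=3670597-59709=3610888
3. interest=⌊3610888·125/10000⌋=45136; principal=105591-45136=60455; balance=3610888-60455=3550433
4. interest=⌊3550433·125/10000⌋=44380; principal=105591-44380=61211; balance=3550433-61211=3489222
5. interest=⌊3489222·125/10000⌋=43615; principal=105591-43615=61976; balance=3489222-61976=3427246
6. interest=⌊3427246·125/10000⌋=42840; principal=105591-42840=62751; balance=3427246-62751=3364495
7. interest=⌊3364495·125/10000⌋=42056; principal=105591-42056=63535; balance=3364495-63535=3300960
8. interest=⌊3300960·125/10000⌋=41262; principal=105591-41262=64329; balance=3300960-64329=3236631
9. interest=⌊3236631·125/10000⌋=40457; principal=105591-40457=65134; balance=3236631-65134=3171497
10. interest=⌊3171497·125/10000⌋=39643; principal=105591-39643=65948; balance=3171497-65948=3105549
11. interest=⌊3105549·125/10000⌋=38819; principal=105591-38819=66772; balance=3105549-66772=3038777
12. interest=⌊3038777·125/10000⌋=37984; principal=105591-37984=67607; balance=3038777-67607=2971170
13. interest=⌊2971170·125/10000⌋=37139; principal=105591-37139=68452; balance=2971170-68452=2902718
14. interest=⌊2902718·125/10000⌋=36283; principal=105591-36283=69308; balance=2902718-69308=2833410
15. interest=⌊2833410·125/10000⌋=35417; principal=105591-35417=70174; balance=2833410-70174=2763236
16. interest=⌊2763236·125/10000⌋=34540; principal=105591-34540=71051; balance=2763236-71051=2692185
17. interest=⌊2692185·125/10000⌋=33652; principal=105591-33652=71939; balance=2692185-71939=2620246
18. interest=⌊2620246·125/10000⌋=32753; principal=105591-32753=72838; balance=2620246-72838=2547408
19. interest=⌊2547408·125/10000⌋=31842; principal=105591-31842=73749; balance=2547408-73749=2473659
20. interest=⌊2473659·125/10000⌋=30920; principal=105591-30920=74671; balance=2473659-74671=2398988
21. interest=⌊2398988·125/10000⌋=29987; principal=105591-29987=75604; balance=2398988-75604=2323384
22. interest=⌊2323384·125/10000⌋=29042; principal=105591-29042=76549; balance=2323384-76549=2246835
23. interest=⌊2246835·125/10000⌋=28085; principal=105591-28085=77506; balance=2246835-77506=2169329
24. interest=⌊2169329·125/10000⌋=27116; principal=105591-27116=78475; balance=2169329-78475=2090854
25. interest=⌊2090854·125/10000⌋=26135; principal=105591-26135=79456; balance=2090854-79456=2011398
26. interest=⌊2011398·125/10000⌋=25142; principal=105591-25142=80449; balance=2011398-80449=1930949
27. interest=⌊1930949·125/10000⌋=24136; principal=105591-24136=81455; balance=1930949-81455=1849494
28. interest=⌊1849494·125/10000⌋=23118; principal=105591-23118=82473; balance=1849494-82473=1767021
29. interest=⌊1767021·125/10000⌋=22087; principal=105591-22087=83504; balance=1767021-83504=1683517
30. interest=⌊1683517·125/10000⌋=21043; principal=105591-21043=84548; balance=1683517-84548=1598969
31. interest=⌊1598969·125/10000⌋=19987; principal=105591-19987=85604; balance=1598969-85604=1513365
32. interest=⌊1513365·125/10000⌋=18917; principal=105591-18917=86674; balance=1513365-86674=1426691
33. interest=⌊1426691·125/10000⌋=17833; principal=105591-17833=87758; balance=1426691-87758=1338933
34. interest=⌊1338933·125/10000⌋=16736; principal=105591-16736=88855; balance=1338933-88855=1250078
35. interest=⌊1250078·125/10000⌋=15625; principal=105591-15625=89966; balance=1250078-89966=1160112
36. interest=⌊1160112·125/10000⌋=14501; principal=105591-14501=91090; balance=1160112-91090=1069022
37. interest=⌊1069022·125/10000⌋=13362; principal=105591-13362=92229; balance=1069022-92229=976793
38. interest=⌊976793·125/10000⌋=12209; principal=105591-12209=93382; balance=976793-93382=883411
39. interest=⌊883411·125/10000⌋=11042; principal=105591-11042=94549; balance=883411-94549=788862
40. interest=⌊788862·125/10000⌋=9860; principal=105591-9860=95731; balance=788862-95731=693131
41. interest=⌊693131·125/10000⌋=8664; principal=105591-8664=96927; balance=693131-96927=596204
42. interest=⌊596204·125/10000⌋=7452; principal=105591-7452=98139; balance=596204-98139=498065
43. interest=⌊498065·125/10000⌋=6225; principal=105591-6225=99366; balance=498065-99366=398699
44. interest=⌊398699·125/10000⌋=4983; principal=105591-4983=100608; balance=398699-100608=298091
45. interest=⌊298091·125/10000⌋=3726; principal=105591-3726=101865; balance=298091-101865=196226
46. interest=⌊196226·125/10000⌋=2452; principal=105591-2452=103139; balance=196226-103139=93087
47. interest=⌊93087·125/10000⌋=1163; principal=min(105591-1163,93087)=93087; balance=93087-93087=0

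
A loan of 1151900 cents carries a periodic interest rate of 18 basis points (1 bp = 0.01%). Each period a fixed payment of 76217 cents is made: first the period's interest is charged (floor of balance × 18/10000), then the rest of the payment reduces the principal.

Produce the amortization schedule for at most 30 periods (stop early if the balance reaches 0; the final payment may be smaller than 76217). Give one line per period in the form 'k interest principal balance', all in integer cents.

1. interest=⌊1151900·18/10000⌋=2073; principal=76217-2073=74144; balance=1151900-74144=1077756
2. interest=⌊1077756·18/10000⌋=1939; principal=76217-1939=74278; balance=1077756-74278=1003478
3. interest=⌊1003478·18/10000⌋=1806; principal=76217-1806=74411; balance=1003478-74411=929067
4. interest=⌊929067·18/10000⌋=1672; principal=76217-1672=74545; balance=929067-74545=854522
5. interest=⌊854522·18/10000⌋=1538; principal=76217-1538=74679; balance=854522-74679=779843
6. interest=⌊779843·18/10000⌋=1403; principal=76217-1403=74814; balance=779843-74814=705029
7. interest=⌊705029·18/10000⌋=1269; principal=76217-1269=74948; balance=705029-74948=630081
8. interest=⌊630081·18/10000⌋=1134; principal=76217-1134=75083; balance=630081-75083=554998
9. interest=⌊554998·18/10000⌋=998; principal=76217-998=75219; balance=554998-75219=479779
10. interest=⌊479779·18/10000⌋=863; principal=76217-863=75354; balance=479779-75354=404425
11. interest=⌊404425·18/10000⌋=727; principal=76217-727=75490; balance=404425-75490=328935
12. interest=⌊328935·18/10000⌋=592; principal=76217-592=75625; balance=328935-75625=253310
13. interest=⌊253310·18/10000⌋=455; principal=76217-455=75762; balance=253310-75762=177548
14. interest=⌊177548·18/10000⌋=319; principal=76217-319=75898; balance=177548-75898=101650
15. interest=⌊101650·18/10000⌋=182; principal=76217-182=76035; balance=101650-76035=25615
16. interest=⌊25615·18/10000⌋=46; principal=min(76217-46,25615)=25615; balance=25615-25615=0

1 2073 74144 1077756
2 1939 74278 1003478
3 1806 74411 929067
4 1672 74545 854522
5 1538 74679 779843
6 1403 74814 705029
7 1269 74948 630081
8 1134 75083 554998
9 998 75219 479779
10 863 75354 404425
11 727 75490 328935
12 592 75625 253310
13 455 75762 177548
14 319 75898 101650
15 182 76035 25615
16 46 25615 0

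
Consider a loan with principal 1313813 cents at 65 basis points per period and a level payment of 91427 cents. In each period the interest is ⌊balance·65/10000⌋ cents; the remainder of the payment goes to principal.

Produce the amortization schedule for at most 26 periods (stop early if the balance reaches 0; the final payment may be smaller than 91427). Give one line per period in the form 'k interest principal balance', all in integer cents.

1 8539 82888 1230925
2 8001 83426 1147499
3 7458 83969 1063530
4 6912 84515 979015
5 6363 85064 893951
6 5810 85617 808334
7 5254 86173 722161
8 4694 86733 635428
9 4130 87297 548131
10 3562 87865 460266
11 2991 88436 371830
12 2416 89011 282819
13 1838 89589 193230
14 1255 90172 103058
15 669 90758 12300
16 79 12300 0

1. interest=⌊1313813·65/10000⌋=8539; principal=91427-8539=82888; balance=1313813-82888=1230925
2. interest=⌊1230925·65/10000⌋=8001; principal=91427-8001=83426; balance=1230925-83426=1147499
3. interest=⌊1147499·65/10000⌋=7458; principal=91427-7458=83969; balance=1147499-83969=1063530
4. interest=⌊1063530·65/10000⌋=6912; principal=91427-6912=84515; balance=1063530-84515=979015
5. interest=⌊979015·65/10000⌋=6363; principal=91427-6363=85064; balance=979015-85064=893951
6. interest=⌊893951·65/10000⌋=5810; principal=91427-5810=85617; balance=893951-85617=808334
7. interest=⌊808334·65/10000⌋=5254; principal=91427-5254=86173; balance=808334-86173=722161
8. interest=⌊722161·65/10000⌋=4694; principal=91427-4694=86733; balance=722161-86733=635428
9. interest=⌊635428·65/10000⌋=4130; principal=91427-4130=87297; balance=635428-87297=548131
10. interest=⌊548131·65/10000⌋=3562; principal=91427-3562=87865; balance=548131-87865=460266
11. interest=⌊460266·65/10000⌋=2991; principal=91427-2991=88436; balance=460266-88436=371830
12. interest=⌊371830·65/10000⌋=2416; principal=91427-2416=89011; balance=371830-89011=282819
13. interest=⌊282819·65/10000⌋=1838; principal=91427-1838=89589; balance=282819-89589=193230
14. interest=⌊193230·65/10000⌋=1255; principal=91427-1255=90172; balance=193230-90172=103058
15. interest=⌊103058·65/10000⌋=669; principal=91427-669=90758; balance=103058-90758=12300
16. interest=⌊12300·65/10000⌋=79; principal=min(91427-79,12300)=12300; balance=12300-12300=0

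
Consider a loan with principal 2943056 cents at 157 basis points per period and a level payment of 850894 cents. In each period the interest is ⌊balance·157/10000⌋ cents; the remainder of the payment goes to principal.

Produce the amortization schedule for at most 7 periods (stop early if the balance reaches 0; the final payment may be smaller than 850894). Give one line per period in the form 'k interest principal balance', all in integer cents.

1. interest=⌊2943056·157/10000⌋=46205; principal=850894-46205=804689; balance=2943056-804689=2138367
2. interest=⌊2138367·157/10000⌋=33572; principal=850894-33572=817322; balance=2138367-817322=1321045
3. interest=⌊1321045·157/10000⌋=20740; principal=850894-20740=830154; balance=1321045-830154=490891
4. interest=⌊490891·157/10000⌋=7706; principal=min(850894-7706,490891)=490891; balance=490891-490891=0

1 46205 804689 2138367
2 33572 817322 1321045
3 20740 830154 490891
4 7706 490891 0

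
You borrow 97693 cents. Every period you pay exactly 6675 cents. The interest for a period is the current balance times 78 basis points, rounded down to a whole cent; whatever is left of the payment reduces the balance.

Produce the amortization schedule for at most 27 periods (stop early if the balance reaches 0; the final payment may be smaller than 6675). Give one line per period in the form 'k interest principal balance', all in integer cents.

1. interest=⌊97693·78/10000⌋=762; principal=6675-762=5913; balance=97693-5913=91780
2. interest=⌊91780·78/10000⌋=715; principal=6675-715=5960; balance=91780-5960=85820
3. interest=⌊85820·78/10000⌋=669; principal=6675-669=6006; balance=85820-6006=79814
4. interest=⌊79814·78/10000⌋=622; principal=6675-622=6053; balance=79814-6053=73761
5. interest=⌊73761·78/10000⌋=575; principal=6675-575=6100; balance=73761-6100=67661
6. interest=⌊67661·78/10000⌋=527; principal=6675-527=6148; balance=67661-6148=61513
7. interest=⌊61513·78/10000⌋=479; principal=6675-479=6196; balance=61513-6196=55317
8. interest=⌊55317·78/10000⌋=431; principal=6675-431=6244; balance=55317-6244=49073
9. interest=⌊49073·78/10000⌋=382; principal=6675-382=6293; balance=49073-6293=42780
10. interest=⌊42780·78/10000⌋=333; principal=6675-333=6342; balance=42780-6342=36438
11. interest=⌊36438·78/10000⌋=284; principal=6675-284=6391; balance=36438-6391=30047
12. interest=⌊30047·78/10000⌋=234; principal=6675-234=6441; balance=30047-6441=23606
13. interest=⌊23606·78/10000⌋=184; principal=6675-184=6491; balance=23606-6491=17115
14. interest=⌊17115·78/10000⌋=133; principal=6675-133=6542; balance=17115-6542=10573
15. interest=⌊10573·78/10000⌋=82; principal=6675-82=6593; balance=10573-6593=3980
16. interest=⌊3980·78/10000⌋=31; principal=min(6675-31,3980)=3980; balance=3980-3980=0

1 762 5913 91780
2 715 5960 85820
3 669 6006 79814
4 622 6053 73761
5 575 6100 67661
6 527 6148 61513
7 479 6196 55317
8 431 6244 49073
9 382 6293 42780
10 333 6342 36438
11 284 6391 30047
12 234 6441 23606
13 184 6491 17115
14 133 6542 10573
15 82 6593 3980
16 31 3980 0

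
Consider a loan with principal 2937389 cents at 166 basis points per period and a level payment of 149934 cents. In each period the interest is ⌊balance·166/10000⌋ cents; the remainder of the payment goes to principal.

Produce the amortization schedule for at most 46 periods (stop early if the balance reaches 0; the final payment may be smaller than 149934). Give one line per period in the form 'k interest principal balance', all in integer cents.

1 48760 101174 2836215
2 47081 102853 2733362
3 45373 104561 2628801
4 43638 106296 2522505
5 41873 108061 2414444
6 40079 109855 2304589
7 38256 111678 2192911
8 36402 113532 2079379
9 34517 115417 1963962
10 32601 117333 1846629
11 30654 119280 1727349
12 28673 121261 1606088
13 26661 123273 1482815
14 24614 125320 1357495
15 22534 127400 1230095
16 20419 129515 1100580
17 18269 131665 968915
18 16083 133851 835064
19 13862 136072 698992
20 11603 138331 560661
21 9306 140628 420033
22 6972 142962 277071
23 4599 145335 131736
24 2186 131736 0

1. interest=⌊2937389·166/10000⌋=48760; principal=149934-48760=101174; balance=2937389-101174=2836215
2. interest=⌊2836215·166/10000⌋=47081; principal=149934-47081=102853; balance=2836215-102853=2733362
3. interest=⌊2733362·166/10000⌋=45373; principal=149934-45373=104561; balance=2733362-104561=2628801
4. interest=⌊2628801·166/10000⌋=43638; principal=149934-43638=106296; balance=2628801-106296=2522505
5. interest=⌊2522505·166/10000⌋=41873; principal=149934-41873=108061; balance=2522505-108061=2414444
6. interest=⌊2414444·166/10000⌋=40079; principal=149934-40079=109855; balance=2414444-109855=2304589
7. interest=⌊2304589·166/10000⌋=38256; principal=149934-38256=111678; balance=2304589-111678=2192911
8. interest=⌊2192911·166/10000⌋=36402; principal=149934-36402=113532; balance=2192911-113532=2079379
9. interest=⌊2079379·166/10000⌋=34517; principal=149934-34517=115417; balance=2079379-115417=1963962
10. interest=⌊1963962·166/10000⌋=32601; principal=149934-32601=117333; balance=1963962-117333=1846629
11. interest=⌊1846629·166/10000⌋=30654; principal=149934-30654=119280; balance=1846629-119280=1727349
12. interest=⌊1727349·166/10000⌋=28673; principal=149934-28673=121261; balance=1727349-121261=1606088
13. interest=⌊1606088·166/10000⌋=26661; principal=149934-26661=123273; balance=1606088-123273=1482815
14. interest=⌊1482815·166/10000⌋=24614; principal=149934-24614=125320; balance=1482815-125320=1357495
15. interest=⌊1357495·166/10000⌋=22534; principal=149934-22534=127400; balance=1357495-127400=1230095
16. interest=⌊1230095·166/10000⌋=20419; principal=149934-20419=129515; balance=1230095-129515=1100580
17. interest=⌊1100580·166/10000⌋=18269; principal=149934-18269=131665; balance=1100580-131665=968915
18. interest=⌊968915·166/10000⌋=16083; principal=149934-16083=133851; balance=968915-133851=835064
19. interest=⌊835064·166/10000⌋=13862; principal=149934-13862=136072; balance=835064-136072=698992
20. interest=⌊698992·166/10000⌋=11603; principal=149934-11603=138331; balance=698992-138331=560661
21. interest=⌊560661·166/10000⌋=9306; principal=149934-9306=140628; balance=560661-140628=420033
22. interest=⌊420033·166/10000⌋=6972; principal=149934-6972=142962; balance=420033-142962=277071
23. interest=⌊277071·166/10000⌋=4599; principal=149934-4599=145335; balance=277071-145335=131736
24. interest=⌊131736·166/10000⌋=2186; principal=min(149934-2186,131736)=131736; balance=131736-131736=0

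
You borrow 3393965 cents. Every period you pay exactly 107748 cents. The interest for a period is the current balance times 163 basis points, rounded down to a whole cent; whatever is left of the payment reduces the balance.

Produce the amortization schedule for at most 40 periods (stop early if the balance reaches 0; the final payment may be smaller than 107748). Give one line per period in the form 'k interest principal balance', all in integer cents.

1. interest=⌊3393965·163/10000⌋=55321; principal=107748-55321=52427; balance=3393965-52427=3341538
2. interest=⌊3341538·163/10000⌋=54467; principal=107748-54467=53281; balance=3341538-53281=3288257
3. interest=⌊3288257·163/10000⌋=53598; principal=107748-53598=54150; balance=3288257-54150=3234107
4. interest=⌊3234107·163/10000⌋=52715; principal=107748-52715=55033; balance=3234107-55033=3179074
5. interest=⌊3179074·163/10000⌋=51818; principal=107748-51818=55930; balance=3179074-55930=3123144
6. interest=⌊3123144·163/10000⌋=50907; principal=107748-50907=56841; balance=3123144-56841=3066303
7. interest=⌊3066303·163/10000⌋=49980; principal=107748-49980=57768; balance=3066303-57768=3008535
8. interest=⌊3008535·163/10000⌋=49039; principal=107748-49039=58709; balance=3008535-58709=2949826
9. interest=⌊2949826·163/10000⌋=48082; principal=107748-48082=59666; balance=2949826-59666=2890160
10. interest=⌊2890160·163/10000⌋=47109; principal=107748-47109=60639; balance=2890160-60639=2829521
11. interest=⌊2829521·163/10000⌋=46121; principal=107748-46121=61627; balance=2829521-61627=2767894
12. interest=⌊2767894·163/10000⌋=45116; principal=107748-45116=62632; balance=2767894-62632=2705262
13. interest=⌊2705262·163/10000⌋=44095; principal=107748-44095=63653; balance=2705262-63653=2641609
14. interest=⌊2641609·163/10000⌋=43058; principal=107748-43058=64690; balance=2641609-64690=2576919
15. interest=⌊2576919·163/10000⌋=42003; principal=107748-42003=65745; balance=2576919-65745=2511174
16. interest=⌊2511174·163/10000⌋=40932; principal=107748-40932=66816; balance=2511174-66816=2444358
17. interest=⌊2444358·163/10000⌋=39843; principal=107748-39843=67905; balance=2444358-67905=2376453
18. interest=⌊2376453·163/10000⌋=38736; principal=107748-38736=69012; balance=2376453-69012=2307441
19. interest=⌊2307441·163/10000⌋=37611; principal=107748-37611=70137; balance=2307441-70137=2237304
20. interest=⌊2237304·163/10000⌋=36468; principal=107748-36468=71280; balance=2237304-71280=2166024
21. interest=⌊2166024·163/10000⌋=35306; principal=107748-35306=72442; balance=2166024-72442=2093582
22. interest=⌊2093582·163/10000⌋=34125; principal=107748-34125=73623; balance=2093582-73623=2019959
23. interest=⌊2019959·163/10000⌋=32925; principal=107748-32925=74823; balance=2019959-74823=1945136
24. interest=⌊1945136·163/10000⌋=31705; principal=107748-31705=76043; balance=1945136-76043=1869093
25. interest=⌊1869093·163/10000⌋=30466; principal=107748-30466=77282; balance=1869093-77282=1791811
26. interest=⌊1791811·163/10000⌋=29206; principal=107748-29206=78542; balance=1791811-78542=1713269
27. interest=⌊1713269·163/10000⌋=27926; principal=107748-27926=79822; balance=1713269-79822=1633447
28. interest=⌊1633447·163/10000⌋=26625; principal=107748-26625=81123; balance=1633447-81123=1552324
29. interest=⌊1552324·163/10000⌋=25302; principal=107748-25302=82446; balance=1552324-82446=1469878
30. interest=⌊1469878·163/10000⌋=23959; principal=107748-23959=83789; balance=1469878-83789=1386089
31. interest=⌊1386089·163/10000⌋=22593; principal=107748-22593=85155; balance=1386089-85155=1300934
32. interest=⌊1300934·163/10000⌋=21205; principal=107748-21205=86543; balance=1300934-86543=1214391
33. interest=⌊1214391·163/10000⌋=19794; principal=107748-19794=87954; balance=1214391-87954=1126437
34. interest=⌊1126437·163/10000⌋=18360; principal=107748-18360=89388; balance=1126437-89388=1037049
35. interest=⌊1037049·163/10000⌋=16903; principal=107748-16903=90845; balance=1037049-90845=946204
36. interest=⌊946204·163/10000⌋=15423; principal=107748-15423=92325; balance=946204-92325=853879
37. interest=⌊853879·163/10000⌋=13918; principal=107748-13918=93830; balance=853879-93830=760049
38. interest=⌊760049·163/10000⌋=12388; principal=107748-12388=95360; balance=760049-95360=664689
39. interest=⌊664689·163/10000⌋=10834; principal=107748-10834=96914; balance=664689-96914=567775
40. interest=⌊567775·163/10000⌋=9254; principal=107748-9254=98494; balance=567775-98494=469281

1 55321 52427 3341538
2 54467 53281 3288257
3 53598 54150 3234107
4 52715 55033 3179074
5 51818 55930 3123144
6 50907 56841 3066303
7 49980 57768 3008535
8 49039 58709 2949826
9 48082 59666 2890160
10 47109 60639 2829521
11 46121 61627 2767894
12 45116 62632 2705262
13 44095 63653 2641609
14 43058 64690 2576919
15 42003 65745 2511174
16 40932 66816 2444358
17 39843 67905 2376453
18 38736 69012 2307441
19 37611 70137 2237304
20 36468 71280 2166024
21 35306 72442 2093582
22 34125 73623 2019959
23 32925 74823 1945136
24 31705 76043 1869093
25 30466 77282 1791811
26 29206 78542 1713269
27 27926 79822 1633447
28 26625 81123 1552324
29 25302 82446 1469878
30 23959 83789 1386089
31 22593 85155 1300934
32 21205 86543 1214391
33 19794 87954 1126437
34 18360 89388 1037049
35 16903 90845 946204
36 15423 92325 853879
37 13918 93830 760049
38 12388 95360 664689
39 10834 96914 567775
40 9254 98494 469281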